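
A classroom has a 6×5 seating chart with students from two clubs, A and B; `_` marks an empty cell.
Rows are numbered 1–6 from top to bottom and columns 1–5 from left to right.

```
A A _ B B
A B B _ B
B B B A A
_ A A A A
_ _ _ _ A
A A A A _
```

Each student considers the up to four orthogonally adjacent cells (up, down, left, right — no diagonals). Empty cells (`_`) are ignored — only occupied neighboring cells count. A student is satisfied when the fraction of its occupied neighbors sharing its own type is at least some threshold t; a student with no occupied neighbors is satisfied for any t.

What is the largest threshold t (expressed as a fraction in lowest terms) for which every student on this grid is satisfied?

Row 1: (1,1)A 2/2 · (1,2)A 1/2 · (1,4)B 1/1 · (1,5)B 2/2
Row 2: (2,1)A 1/3 · (2,2)B 2/4 · (2,3)B 2/2 · (2,5)B 1/2
Row 3: (3,1)B 1/2 · (3,2)B 3/4 · (3,3)B 2/4 · (3,4)A 2/3 · (3,5)A 2/3
Row 4: (4,2)A 1/2 · (4,3)A 2/3 · (4,4)A 3/3 · (4,5)A 3/3
Row 5: (5,5)A 1/1
Row 6: (6,1)A 1/1 · (6,2)A 2/2 · (6,3)A 2/2 · (6,4)A 1/1
The smallest same-type fraction is 1/3 at (2,1), which reduces to 1/3. Any threshold above that leaves this student unsatisfied.

1/3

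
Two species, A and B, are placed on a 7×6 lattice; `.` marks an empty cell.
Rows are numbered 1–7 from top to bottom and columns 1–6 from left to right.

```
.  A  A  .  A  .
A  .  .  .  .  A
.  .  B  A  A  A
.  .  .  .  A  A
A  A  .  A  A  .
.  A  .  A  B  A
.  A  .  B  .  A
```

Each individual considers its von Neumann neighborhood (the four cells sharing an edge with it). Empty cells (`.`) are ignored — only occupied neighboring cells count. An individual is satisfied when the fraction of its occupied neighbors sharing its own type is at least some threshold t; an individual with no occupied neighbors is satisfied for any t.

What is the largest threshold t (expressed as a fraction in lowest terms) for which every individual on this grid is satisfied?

(1,2)A 1/1
(1,3)A 1/1
(1,5)A — no occupied neighbors
(2,1)A — no occupied neighbors
(2,6)A 1/1
(3,3)B 0/1
(3,4)A 1/2
(3,5)A 3/3
(3,6)A 3/3
(4,5)A 3/3
(4,6)A 2/2
(5,1)A 1/1
(5,2)A 2/2
(5,4)A 2/2
(5,5)A 2/3
(6,2)A 2/2
(6,4)A 1/3
(6,5)B 0/3
(6,6)A 1/2
(7,2)A 1/1
(7,4)B 0/1
(7,6)A 1/1
The smallest same-type fraction is 0/1 at (3,3), which reduces to 0/1. Any threshold above that leaves this individual unsatisfied.

0/1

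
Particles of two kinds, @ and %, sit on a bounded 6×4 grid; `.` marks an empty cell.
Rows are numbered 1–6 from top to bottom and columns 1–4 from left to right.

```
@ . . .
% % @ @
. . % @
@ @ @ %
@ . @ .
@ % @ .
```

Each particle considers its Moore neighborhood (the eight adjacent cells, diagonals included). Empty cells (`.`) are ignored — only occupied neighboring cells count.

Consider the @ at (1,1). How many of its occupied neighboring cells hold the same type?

Occupied neighbors of (1,1): (2,1)=%, (2,2)=%.
Same type (@): 0 of 2.

0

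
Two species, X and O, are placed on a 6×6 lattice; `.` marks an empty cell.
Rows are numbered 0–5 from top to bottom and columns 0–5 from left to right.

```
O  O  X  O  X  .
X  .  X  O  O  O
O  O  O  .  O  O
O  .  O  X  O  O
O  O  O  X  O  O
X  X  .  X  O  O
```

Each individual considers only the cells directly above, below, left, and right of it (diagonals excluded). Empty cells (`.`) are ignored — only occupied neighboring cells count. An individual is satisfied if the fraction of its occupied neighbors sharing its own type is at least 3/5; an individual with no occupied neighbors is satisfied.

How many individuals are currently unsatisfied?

(0,0)O 1/2 not
(0,1)O 1/2 not
(0,2)X 1/3 not
(0,3)O 1/3 not
(0,4)X 0/2 not
(1,0)X 0/2 not
(1,2)X 1/3 not
(1,3)O 2/3 satisfied
(1,4)O 3/4 satisfied
(1,5)O 2/2 satisfied
(2,0)O 2/3 satisfied
(2,1)O 2/2 satisfied
(2,2)O 2/3 satisfied
(2,4)O 3/3 satisfied
(2,5)O 3/3 satisfied
(3,0)O 2/2 satisfied
(3,2)O 2/3 satisfied
(3,3)X 1/3 not
(3,4)O 3/4 satisfied
(3,5)O 3/3 satisfied
(4,0)O 2/3 satisfied
(4,1)O 2/3 satisfied
(4,2)O 2/3 satisfied
(4,3)X 2/4 not
(4,4)O 3/4 satisfied
(4,5)O 3/3 satisfied
(5,0)X 1/2 not
(5,1)X 1/2 not
(5,3)X 1/2 not
(5,4)O 2/3 satisfied
(5,5)O 2/2 satisfied
Unsatisfied: (0,0), (0,1), (0,2), (0,3), (0,4), (1,0), (1,2), (3,3), (4,3), (5,0), (5,1), (5,3) — 12 in total.

12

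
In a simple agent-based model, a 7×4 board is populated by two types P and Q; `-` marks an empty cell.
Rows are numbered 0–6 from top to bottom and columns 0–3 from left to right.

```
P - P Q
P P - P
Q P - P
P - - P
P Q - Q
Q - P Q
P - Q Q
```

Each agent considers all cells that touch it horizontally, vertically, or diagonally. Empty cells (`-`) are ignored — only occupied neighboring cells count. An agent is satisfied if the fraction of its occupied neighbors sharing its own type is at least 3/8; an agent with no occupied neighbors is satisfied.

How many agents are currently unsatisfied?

8

(0,0)P 2/2 satisfied
(0,2)P 2/3 satisfied
(0,3)Q 0/2 not
(1,0)P 3/4 satisfied
(1,1)P 4/5 satisfied
(1,3)P 2/3 satisfied
(2,0)Q 0/4 not
(2,1)P 3/4 satisfied
(2,3)P 2/2 satisfied
(3,0)P 2/4 satisfied
(3,3)P 1/2 satisfied
(4,0)P 1/3 not
(4,1)Q 1/4 not
(4,3)Q 1/3 not
(5,0)Q 1/3 not
(5,2)P 0/5 not
(5,3)Q 3/4 satisfied
(6,0)P 0/1 not
(6,2)Q 2/3 satisfied
(6,3)Q 2/3 satisfied
Unsatisfied: (0,3), (2,0), (4,0), (4,1), (4,3), (5,0), (5,2), (6,0) — 8 in total.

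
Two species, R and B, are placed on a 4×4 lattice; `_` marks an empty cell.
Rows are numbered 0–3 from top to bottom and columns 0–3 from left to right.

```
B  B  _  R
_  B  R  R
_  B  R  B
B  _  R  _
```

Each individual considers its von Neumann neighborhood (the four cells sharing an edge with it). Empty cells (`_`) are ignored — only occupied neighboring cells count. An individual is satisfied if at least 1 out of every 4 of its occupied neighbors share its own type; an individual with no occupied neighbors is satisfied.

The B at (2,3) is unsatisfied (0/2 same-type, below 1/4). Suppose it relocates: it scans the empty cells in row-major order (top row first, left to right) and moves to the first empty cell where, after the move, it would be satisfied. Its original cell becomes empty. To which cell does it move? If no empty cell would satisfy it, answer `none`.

(0,2)

Vacating (2,3). Empty cells in order:
  (0,2): 1/3 same-type → satisfied — stop here.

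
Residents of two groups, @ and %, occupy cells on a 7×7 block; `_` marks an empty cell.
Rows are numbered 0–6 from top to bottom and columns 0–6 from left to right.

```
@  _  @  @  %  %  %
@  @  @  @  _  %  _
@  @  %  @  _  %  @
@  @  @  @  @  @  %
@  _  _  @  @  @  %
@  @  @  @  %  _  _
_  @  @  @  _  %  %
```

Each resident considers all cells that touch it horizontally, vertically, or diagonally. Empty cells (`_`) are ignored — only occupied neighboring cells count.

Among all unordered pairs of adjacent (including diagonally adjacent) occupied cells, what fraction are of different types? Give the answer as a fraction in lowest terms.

Scan each occupied cell's neighbors to the right and below (and the two forward diagonals) so each pair is counted once.
From row 0: 2 unlike of 15 pairs (running 2/15).
From row 1: 4 unlike of 15 pairs (running 6/30).
From row 2: 9 unlike of 20 pairs (running 15/50).
From row 3: 3 unlike of 19 pairs (running 18/69).
From row 4: 4 unlike of 11 pairs (running 22/80).
From row 5: 2 unlike of 14 pairs (running 24/94).
From row 6: 0 unlike of 3 pairs (running 24/97).
Total adjacent occupied pairs: 97; unlike-type pairs: 24.
24/97 is already in lowest terms.

24/97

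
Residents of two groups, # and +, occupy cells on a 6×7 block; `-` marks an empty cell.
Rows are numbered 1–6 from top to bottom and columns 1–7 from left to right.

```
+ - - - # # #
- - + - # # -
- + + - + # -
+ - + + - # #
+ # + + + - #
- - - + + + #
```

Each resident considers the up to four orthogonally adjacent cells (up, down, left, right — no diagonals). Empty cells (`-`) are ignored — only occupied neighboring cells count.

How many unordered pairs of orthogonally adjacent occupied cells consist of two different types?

5

Scan each occupied cell's neighbors to the right and below so each pair is counted once.
Row 1: #(1,5)–#(1,6)= #(1,5)–#(2,5)= #(1,6)–#(1,7)= #(1,6)–#(2,6)=  → 0/4 unlike.
Row 2: +(2,3)–+(3,3)= #(2,5)–#(2,6)= #(2,5)–+(3,5)≠ #(2,6)–#(3,6)=  → 1/4 unlike.
Row 3: +(3,2)–+(3,3)= +(3,3)–+(4,3)= +(3,5)–#(3,6)≠ #(3,6)–#(4,6)=  → 1/4 unlike.
Row 4: +(4,1)–+(5,1)= +(4,3)–+(4,4)= +(4,3)–+(5,3)= +(4,4)–+(5,4)= #(4,6)–#(4,7)= #(4,7)–#(5,7)=  → 0/6 unlike.
Row 5: +(5,1)–#(5,2)≠ #(5,2)–+(5,3)≠ +(5,3)–+(5,4)= +(5,4)–+(5,5)= +(5,4)–+(6,4)= +(5,5)–+(6,5)= #(5,7)–#(6,7)=  → 2/7 unlike.
Row 6: +(6,4)–+(6,5)= +(6,5)–+(6,6)= +(6,6)–#(6,7)≠  → 1/3 unlike.
Total adjacent occupied pairs: 28; unlike-type pairs: 5.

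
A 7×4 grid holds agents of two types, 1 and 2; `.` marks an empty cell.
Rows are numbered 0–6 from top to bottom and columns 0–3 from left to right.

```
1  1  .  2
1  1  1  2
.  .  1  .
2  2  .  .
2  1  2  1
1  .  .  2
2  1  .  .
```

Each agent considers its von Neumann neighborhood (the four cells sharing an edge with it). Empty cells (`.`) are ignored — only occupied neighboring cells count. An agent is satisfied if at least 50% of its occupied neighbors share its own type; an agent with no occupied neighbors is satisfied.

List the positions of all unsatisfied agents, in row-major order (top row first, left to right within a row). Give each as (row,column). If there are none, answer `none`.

Row 0: (0,0)1 2/2 ok · (0,1)1 2/2 ok · (0,3)2 1/1 ok
Row 1: (1,0)1 2/2 ok · (1,1)1 3/3 ok · (1,2)1 2/3 ok · (1,3)2 1/2 ok
Row 2: (2,2)1 1/1 ok
Row 3: (3,0)2 2/2 ok · (3,1)2 1/2 ok
Row 4: (4,0)2 1/3 unhappy · (4,1)1 0/3 unhappy · (4,2)2 0/2 unhappy · (4,3)1 0/2 unhappy
Row 5: (5,0)1 0/2 unhappy · (5,3)2 0/1 unhappy
Row 6: (6,0)2 0/2 unhappy · (6,1)1 0/1 unhappy

(4,0), (4,1), (4,2), (4,3), (5,0), (5,3), (6,0), (6,1)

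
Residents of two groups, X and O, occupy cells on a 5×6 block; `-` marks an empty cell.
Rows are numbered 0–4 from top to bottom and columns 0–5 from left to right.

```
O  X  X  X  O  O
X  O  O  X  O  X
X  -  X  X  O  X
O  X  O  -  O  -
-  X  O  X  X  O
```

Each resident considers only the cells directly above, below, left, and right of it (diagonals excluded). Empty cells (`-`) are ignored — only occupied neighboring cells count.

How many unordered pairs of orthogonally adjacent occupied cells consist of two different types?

Scan each occupied cell's neighbors to the right and below so each pair is counted once.
Row 0: O(0,0)–X(0,1)≠ O(0,0)–X(1,0)≠ X(0,1)–X(0,2)= X(0,1)–O(1,1)≠ X(0,2)–X(0,3)= X(0,2)–O(1,2)≠ X(0,3)–O(0,4)≠ X(0,3)–X(1,3)= O(0,4)–O(0,5)= O(0,4)–O(1,4)= O(0,5)–X(1,5)≠  → 6/11 unlike.
Row 1: X(1,0)–O(1,1)≠ X(1,0)–X(2,0)= O(1,1)–O(1,2)= O(1,2)–X(1,3)≠ O(1,2)–X(2,2)≠ X(1,3)–O(1,4)≠ X(1,3)–X(2,3)= O(1,4)–X(1,5)≠ O(1,4)–O(2,4)= X(1,5)–X(2,5)=  → 5/10 unlike.
Row 2: X(2,0)–O(3,0)≠ X(2,2)–X(2,3)= X(2,2)–O(3,2)≠ X(2,3)–O(2,4)≠ O(2,4)–X(2,5)≠ O(2,4)–O(3,4)=  → 4/6 unlike.
Row 3: O(3,0)–X(3,1)≠ X(3,1)–O(3,2)≠ X(3,1)–X(4,1)= O(3,2)–O(4,2)= O(3,4)–X(4,4)≠  → 3/5 unlike.
Row 4: X(4,1)–O(4,2)≠ O(4,2)–X(4,3)≠ X(4,3)–X(4,4)= X(4,4)–O(4,5)≠  → 3/4 unlike.
Total adjacent occupied pairs: 36; unlike-type pairs: 21.

21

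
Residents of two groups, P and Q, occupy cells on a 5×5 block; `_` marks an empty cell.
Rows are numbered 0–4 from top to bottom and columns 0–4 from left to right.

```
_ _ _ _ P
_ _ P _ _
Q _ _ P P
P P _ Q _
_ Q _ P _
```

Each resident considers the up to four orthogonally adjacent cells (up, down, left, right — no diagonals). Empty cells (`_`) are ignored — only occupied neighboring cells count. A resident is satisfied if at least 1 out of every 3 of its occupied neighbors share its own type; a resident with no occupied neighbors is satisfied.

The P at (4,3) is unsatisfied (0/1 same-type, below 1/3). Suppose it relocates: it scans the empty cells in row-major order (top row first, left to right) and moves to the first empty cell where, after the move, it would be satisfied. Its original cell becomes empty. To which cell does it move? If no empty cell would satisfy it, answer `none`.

Vacating (4,3). Empty cells in order:
  (0,0): 0/0 same-type → satisfied — stop here.

(0,0)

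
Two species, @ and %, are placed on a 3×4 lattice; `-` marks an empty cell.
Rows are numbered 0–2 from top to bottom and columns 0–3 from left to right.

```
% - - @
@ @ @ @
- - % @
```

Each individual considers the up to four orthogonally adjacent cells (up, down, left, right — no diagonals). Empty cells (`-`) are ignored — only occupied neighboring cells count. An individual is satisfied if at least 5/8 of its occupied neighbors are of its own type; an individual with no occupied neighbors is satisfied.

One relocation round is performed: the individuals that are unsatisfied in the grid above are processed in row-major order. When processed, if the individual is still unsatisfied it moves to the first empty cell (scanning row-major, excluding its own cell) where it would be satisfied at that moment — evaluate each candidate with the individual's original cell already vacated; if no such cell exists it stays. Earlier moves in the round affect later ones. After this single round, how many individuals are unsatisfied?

0

Initially unsatisfied (in order): (0,0), (1,0), (2,2), (2,3).
  (0,0): no empty cell satisfies it; stays.
  (1,0) → (0,2).
  (2,2) → (2,0).
  (2,3): now satisfied by earlier moves; stays.
Resulting grid:
% - @ @
- @ @ @
% - - @
All satisfied now.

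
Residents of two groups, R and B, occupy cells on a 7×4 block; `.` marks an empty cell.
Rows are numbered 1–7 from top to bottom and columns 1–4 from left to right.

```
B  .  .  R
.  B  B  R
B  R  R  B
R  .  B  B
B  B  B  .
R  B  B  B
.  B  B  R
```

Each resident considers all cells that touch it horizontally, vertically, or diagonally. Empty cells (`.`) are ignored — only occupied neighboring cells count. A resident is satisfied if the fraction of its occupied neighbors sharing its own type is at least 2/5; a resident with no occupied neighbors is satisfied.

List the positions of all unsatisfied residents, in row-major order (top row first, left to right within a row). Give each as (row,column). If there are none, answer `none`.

Row 1: (1,1)B 1/1 ok · (1,4)R 1/2 ok
Row 2: (2,2)B 3/5 ok · (2,3)B 2/6 unhappy · (2,4)R 2/4 ok
Row 3: (3,1)B 1/3 unhappy · (3,2)R 2/6 unhappy · (3,3)R 2/7 unhappy · (3,4)B 3/5 ok
Row 4: (4,1)R 1/4 unhappy · (4,3)B 4/6 ok · (4,4)B 3/4 ok
Row 5: (5,1)B 2/4 ok · (5,2)B 5/7 ok · (5,3)B 6/6 ok
Row 6: (6,1)R 0/4 unhappy · (6,2)B 6/7 ok · (6,3)B 6/7 ok · (6,4)B 3/4 ok
Row 7: (7,2)B 3/4 ok · (7,3)B 4/5 ok · (7,4)R 0/3 unhappy

(2,3), (3,1), (3,2), (3,3), (4,1), (6,1), (7,4)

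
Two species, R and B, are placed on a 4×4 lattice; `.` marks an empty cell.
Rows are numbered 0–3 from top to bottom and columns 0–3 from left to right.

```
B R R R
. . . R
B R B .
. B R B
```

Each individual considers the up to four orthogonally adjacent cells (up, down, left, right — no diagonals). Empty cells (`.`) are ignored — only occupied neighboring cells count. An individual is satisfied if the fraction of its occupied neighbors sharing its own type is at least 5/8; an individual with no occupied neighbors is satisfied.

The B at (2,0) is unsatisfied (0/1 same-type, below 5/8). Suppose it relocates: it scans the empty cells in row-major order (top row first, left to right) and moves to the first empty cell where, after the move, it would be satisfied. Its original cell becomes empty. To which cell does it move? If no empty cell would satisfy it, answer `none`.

Vacating (2,0). Empty cells in order:
  (1,0): 1/1 same-type → satisfied — stop here.

(1,0)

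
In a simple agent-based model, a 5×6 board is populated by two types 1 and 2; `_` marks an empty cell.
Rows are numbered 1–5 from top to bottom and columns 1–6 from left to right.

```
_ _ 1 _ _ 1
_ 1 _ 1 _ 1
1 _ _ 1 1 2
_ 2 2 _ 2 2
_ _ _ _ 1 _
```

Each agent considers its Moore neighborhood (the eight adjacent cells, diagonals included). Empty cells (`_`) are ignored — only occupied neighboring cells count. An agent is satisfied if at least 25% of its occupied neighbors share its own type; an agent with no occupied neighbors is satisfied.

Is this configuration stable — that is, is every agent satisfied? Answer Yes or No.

No

Row 1: (1,3)1 2/2 ok · (1,6)1 1/1 ok
Row 2: (2,2)1 2/2 ok · (2,4)1 3/3 ok · (2,6)1 2/3 ok
Row 3: (3,1)1 1/2 ok · (3,4)1 2/4 ok · (3,5)1 3/6 ok · (3,6)2 2/4 ok
Row 4: (4,2)2 1/2 ok · (4,3)2 1/2 ok · (4,5)2 2/5 ok · (4,6)2 2/4 ok
Row 5: (5,5)1 0/2 unhappy
For instance (5,5) has only 0/2 same-type neighbors, below 1/4.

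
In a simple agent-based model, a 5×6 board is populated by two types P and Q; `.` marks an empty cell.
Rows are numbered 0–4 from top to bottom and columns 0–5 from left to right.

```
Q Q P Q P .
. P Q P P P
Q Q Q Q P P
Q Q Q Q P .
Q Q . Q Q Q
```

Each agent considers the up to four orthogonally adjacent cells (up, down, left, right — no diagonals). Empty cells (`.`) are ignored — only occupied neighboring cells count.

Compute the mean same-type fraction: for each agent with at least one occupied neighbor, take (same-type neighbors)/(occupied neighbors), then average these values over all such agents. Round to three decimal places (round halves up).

(0,0)Q 1/1
(0,1)Q 1/3
(0,2)P 0/3
(0,3)Q 0/3
(0,4)P 1/2
(1,1)P 0/3
(1,2)Q 1/4
(1,3)P 1/4
(1,4)P 4/4
(1,5)P 2/2
(2,0)Q 2/2
(2,1)Q 3/4
(2,2)Q 4/4
(2,3)Q 2/4
(2,4)P 3/4
(2,5)P 2/2
(3,0)Q 3/3
(3,1)Q 4/4
(3,2)Q 3/3
(3,3)Q 3/4
(3,4)P 1/3
(4,0)Q 2/2
(4,1)Q 2/2
(4,3)Q 2/2
(4,4)Q 2/3
(4,5)Q 1/1
Sum over 26 agents: 1/1 + 1/3 + 0/3 + 0/3 + 1/2 + 0/3 + 1/4 + 1/4 + 4/4 + 2/2 + 2/2 + 3/4 + 4/4 + 2/4 + 3/4 + 2/2 + 3/3 + 4/4 + 3/3 + 3/4 + 1/3 + 2/2 + 2/2 + 2/2 + 2/3 + 1/1 = 217/12; mean = 217/12 ÷ 26 = 217/312 = 0.695512… → 0.696.

0.696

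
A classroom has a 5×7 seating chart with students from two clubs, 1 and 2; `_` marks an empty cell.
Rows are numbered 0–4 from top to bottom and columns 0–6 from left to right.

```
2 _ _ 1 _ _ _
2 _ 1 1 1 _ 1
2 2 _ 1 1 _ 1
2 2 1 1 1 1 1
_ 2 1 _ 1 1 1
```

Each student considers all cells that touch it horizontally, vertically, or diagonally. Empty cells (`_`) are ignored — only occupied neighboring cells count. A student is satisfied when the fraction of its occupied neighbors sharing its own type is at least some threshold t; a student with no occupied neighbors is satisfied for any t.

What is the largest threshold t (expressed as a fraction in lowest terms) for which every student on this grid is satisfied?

1/2

Row 0: (0,0)2 1/1 · (0,3)1 3/3
Row 1: (1,0)2 3/3 · (1,2)1 3/4 · (1,3)1 5/5 · (1,4)1 4/4 · (1,6)1 1/1
Row 2: (2,0)2 4/4 · (2,1)2 4/6 · (2,3)1 7/7 · (2,4)1 6/6 · (2,6)1 3/3
Row 3: (3,0)2 4/4 · (3,1)2 4/6 · (3,2)1 3/6 · (3,3)1 6/6 · (3,4)1 6/6 · (3,5)1 7/7 · (3,6)1 4/4
Row 4: (4,1)2 2/4 · (4,2)1 2/4 · (4,4)1 4/4 · (4,5)1 5/5 · (4,6)1 3/3
The smallest same-type fraction is 3/6 at (3,2), which reduces to 1/2. Any threshold above that leaves this student unsatisfied.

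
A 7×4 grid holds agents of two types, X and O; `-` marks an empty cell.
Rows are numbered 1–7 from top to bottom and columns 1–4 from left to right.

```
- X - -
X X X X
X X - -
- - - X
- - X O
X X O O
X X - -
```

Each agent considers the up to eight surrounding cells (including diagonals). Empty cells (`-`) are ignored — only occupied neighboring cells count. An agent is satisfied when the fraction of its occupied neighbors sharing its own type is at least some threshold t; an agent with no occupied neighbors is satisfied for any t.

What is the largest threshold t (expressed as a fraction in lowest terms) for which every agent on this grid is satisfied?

(1,2)X 3/3
(2,1)X 4/4
(2,2)X 5/5
(2,3)X 4/4
(2,4)X 1/1
(3,1)X 3/3
(3,2)X 4/4
(4,4)X 1/2
(5,3)X 2/5
(5,4)O 2/4
(6,1)X 3/3
(6,2)X 4/5
(6,3)O 2/5
(6,4)O 2/3
(7,1)X 3/3
(7,2)X 3/4
The smallest same-type fraction is 2/5 at (5,3), which reduces to 2/5. Any threshold above that leaves this agent unsatisfied.

2/5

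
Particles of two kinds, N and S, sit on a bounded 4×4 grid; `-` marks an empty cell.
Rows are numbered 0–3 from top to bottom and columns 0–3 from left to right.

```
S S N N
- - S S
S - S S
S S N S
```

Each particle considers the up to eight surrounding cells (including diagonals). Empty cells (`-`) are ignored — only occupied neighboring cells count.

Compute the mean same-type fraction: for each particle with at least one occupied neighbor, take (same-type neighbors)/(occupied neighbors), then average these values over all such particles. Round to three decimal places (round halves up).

0.659

(0,0)S 1/1
(0,1)S 2/3
(0,2)N 1/4
(0,3)N 1/3
(1,2)S 4/6
(1,3)S 3/5
(2,0)S 2/2
(2,2)S 5/6
(2,3)S 4/5
(3,0)S 2/2
(3,1)S 3/4
(3,2)N 0/4
(3,3)S 2/3
Sum over 13 particles: 1/1 + 2/3 + 1/4 + 1/3 + 4/6 + 3/5 + 2/2 + 5/6 + 4/5 + 2/2 + 3/4 + 0/4 + 2/3 = 257/30; mean = 257/30 ÷ 13 = 257/390 = 0.658974… → 0.659.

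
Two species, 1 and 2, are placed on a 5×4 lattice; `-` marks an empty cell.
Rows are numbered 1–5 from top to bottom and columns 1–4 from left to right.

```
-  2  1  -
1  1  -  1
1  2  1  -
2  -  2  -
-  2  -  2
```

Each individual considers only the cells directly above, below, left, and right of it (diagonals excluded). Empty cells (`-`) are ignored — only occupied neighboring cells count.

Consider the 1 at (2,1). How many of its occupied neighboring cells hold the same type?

2

Occupied neighbors of (2,1): (3,1)=1, (2,2)=1.
Same type (1): 2 of 2.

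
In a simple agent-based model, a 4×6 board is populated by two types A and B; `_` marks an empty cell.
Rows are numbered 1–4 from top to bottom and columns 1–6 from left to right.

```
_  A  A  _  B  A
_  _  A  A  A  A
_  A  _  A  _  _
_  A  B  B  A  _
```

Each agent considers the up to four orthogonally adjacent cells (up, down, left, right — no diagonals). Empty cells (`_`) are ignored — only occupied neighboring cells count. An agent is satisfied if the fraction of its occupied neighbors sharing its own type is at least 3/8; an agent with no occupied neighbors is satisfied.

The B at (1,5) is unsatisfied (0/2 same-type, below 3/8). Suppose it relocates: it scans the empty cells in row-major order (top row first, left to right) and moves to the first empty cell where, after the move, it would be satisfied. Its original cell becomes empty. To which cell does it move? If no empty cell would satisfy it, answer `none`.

Vacating (1,5). Empty cells in order:
  (1,1): 0/1 same-type → still unsatisfied.
  (1,4): 0/2 same-type → still unsatisfied.
  (2,1): 0/0 same-type → satisfied — stop here.

(2,1)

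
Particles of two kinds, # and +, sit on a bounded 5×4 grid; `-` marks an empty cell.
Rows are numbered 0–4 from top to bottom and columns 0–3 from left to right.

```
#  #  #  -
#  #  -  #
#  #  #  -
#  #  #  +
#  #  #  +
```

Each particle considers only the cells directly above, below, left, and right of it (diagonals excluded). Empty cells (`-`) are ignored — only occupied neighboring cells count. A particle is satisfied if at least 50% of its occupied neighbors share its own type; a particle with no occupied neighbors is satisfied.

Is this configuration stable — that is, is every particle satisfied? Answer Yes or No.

(0,0)# 2/2 ok
(0,1)# 3/3 ok
(0,2)# 1/1 ok
(1,0)# 3/3 ok
(1,1)# 3/3 ok
(1,3)# 0/0 ok
(2,0)# 3/3 ok
(2,1)# 4/4 ok
(2,2)# 2/2 ok
(3,0)# 3/3 ok
(3,1)# 4/4 ok
(3,2)# 3/4 ok
(3,3)+ 1/2 ok
(4,0)# 2/2 ok
(4,1)# 3/3 ok
(4,2)# 2/3 ok
(4,3)+ 1/2 ok
All meet the threshold, so the configuration is stable.

Yes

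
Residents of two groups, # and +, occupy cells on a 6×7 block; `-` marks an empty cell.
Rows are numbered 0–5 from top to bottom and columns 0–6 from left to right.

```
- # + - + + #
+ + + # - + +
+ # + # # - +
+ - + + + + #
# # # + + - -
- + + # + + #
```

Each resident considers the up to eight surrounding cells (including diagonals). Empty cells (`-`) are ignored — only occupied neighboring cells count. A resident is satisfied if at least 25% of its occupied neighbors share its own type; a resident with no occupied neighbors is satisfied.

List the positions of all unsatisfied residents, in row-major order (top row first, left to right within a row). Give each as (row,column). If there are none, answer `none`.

(0,1), (0,6), (2,1), (3,6), (5,3), (5,6)

Row 0: (0,1)# 0/4 unhappy · (0,2)+ 2/4 ok · (0,4)+ 2/3 ok · (0,5)+ 3/4 ok · (0,6)# 0/3 unhappy
Row 1: (1,0)+ 2/4 ok · (1,1)+ 5/7 ok · (1,2)+ 3/7 ok · (1,3)# 2/6 ok · (1,5)+ 4/6 ok · (1,6)+ 3/4 ok
Row 2: (2,0)+ 3/4 ok · (2,1)# 0/7 unhappy · (2,2)+ 4/7 ok · (2,3)# 2/7 ok · (2,4)# 2/6 ok · (2,6)+ 3/4 ok
Row 3: (3,0)+ 1/4 ok · (3,2)+ 3/7 ok · (3,3)+ 5/8 ok · (3,4)+ 4/6 ok · (3,5)+ 3/5 ok · (3,6)# 0/2 unhappy
Row 4: (4,0)# 1/3 ok · (4,1)# 2/6 ok · (4,2)# 2/7 ok · (4,3)+ 6/8 ok · (4,4)+ 6/7 ok
Row 5: (5,1)+ 1/4 ok · (5,2)+ 2/5 ok · (5,3)# 1/5 unhappy · (5,4)+ 3/4 ok · (5,5)+ 2/3 ok · (5,6)# 0/1 unhappy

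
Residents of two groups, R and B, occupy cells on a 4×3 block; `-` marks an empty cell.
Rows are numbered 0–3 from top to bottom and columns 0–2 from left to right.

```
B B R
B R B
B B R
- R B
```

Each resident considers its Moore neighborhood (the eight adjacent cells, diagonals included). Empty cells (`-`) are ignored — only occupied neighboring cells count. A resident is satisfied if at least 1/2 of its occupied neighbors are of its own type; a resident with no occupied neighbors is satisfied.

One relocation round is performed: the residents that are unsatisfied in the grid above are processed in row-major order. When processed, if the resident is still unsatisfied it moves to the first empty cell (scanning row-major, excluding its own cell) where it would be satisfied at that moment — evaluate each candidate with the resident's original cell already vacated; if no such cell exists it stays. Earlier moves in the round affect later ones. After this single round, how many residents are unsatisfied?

Initially unsatisfied (in order): (0,2), (1,1), (1,2), (2,2), (3,1), (3,2).
  (0,2): no empty cell satisfies it; stays.
  (1,1): no empty cell satisfies it; stays.
  (1,2) → (3,0).
  (2,2): now satisfied by earlier moves; stays.
  (3,1) → (1,2).
  (3,2): now satisfied by earlier moves; stays.
Resulting grid:
B B R
B R R
B B R
B - B
Unsatisfied now: (0,1), (1,1).

2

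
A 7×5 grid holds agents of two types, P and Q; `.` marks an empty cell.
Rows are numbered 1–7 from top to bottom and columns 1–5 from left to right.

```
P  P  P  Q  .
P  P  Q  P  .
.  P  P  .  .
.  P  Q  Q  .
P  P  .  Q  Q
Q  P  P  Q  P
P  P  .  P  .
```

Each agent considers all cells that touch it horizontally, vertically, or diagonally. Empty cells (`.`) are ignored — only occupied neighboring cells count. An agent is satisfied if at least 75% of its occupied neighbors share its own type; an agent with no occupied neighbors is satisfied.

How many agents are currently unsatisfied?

Row 1: (1,1)P 3/3 satisfied · (1,2)P 4/5 satisfied · (1,3)P 3/5 not · (1,4)Q 1/3 not
Row 2: (2,1)P 4/4 satisfied · (2,2)P 6/7 satisfied · (2,3)Q 1/7 not · (2,4)P 2/4 not
Row 3: (3,2)P 4/6 not · (3,3)P 4/7 not
Row 4: (4,2)P 4/5 satisfied · (4,3)Q 2/6 not · (4,4)Q 3/4 satisfied
Row 5: (5,1)P 3/4 satisfied · (5,2)P 4/6 not · (5,4)Q 4/6 not · (5,5)Q 3/4 satisfied
Row 6: (6,1)Q 0/5 not · (6,2)P 5/6 satisfied · (6,3)P 4/6 not · (6,4)Q 2/5 not · (6,5)P 1/4 not
Row 7: (7,1)P 2/3 not · (7,2)P 3/4 satisfied · (7,4)P 2/3 not
Unsatisfied: (1,3), (1,4), (2,3), (2,4), (3,2), (3,3), (4,3), (5,2), (5,4), (6,1), (6,3), (6,4), (6,5), (7,1), (7,4) — 15 in total.

15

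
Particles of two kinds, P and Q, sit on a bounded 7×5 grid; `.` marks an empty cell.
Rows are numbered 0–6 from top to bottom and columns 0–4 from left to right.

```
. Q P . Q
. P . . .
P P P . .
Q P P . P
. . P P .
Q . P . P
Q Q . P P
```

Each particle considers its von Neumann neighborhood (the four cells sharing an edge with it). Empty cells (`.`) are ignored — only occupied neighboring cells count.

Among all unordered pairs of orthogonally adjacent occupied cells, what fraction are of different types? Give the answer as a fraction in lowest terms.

4/17

Scan each occupied cell's neighbors to the right and below so each pair is counted once.
Row 0: Q(0,1)–P(0,2)≠ Q(0,1)–P(1,1)≠  → 2/2 unlike.
Row 1: P(1,1)–P(2,1)=  → 0/1 unlike.
Row 2: P(2,0)–P(2,1)= P(2,0)–Q(3,0)≠ P(2,1)–P(2,2)= P(2,1)–P(3,1)= P(2,2)–P(3,2)=  → 1/5 unlike.
Row 3: Q(3,0)–P(3,1)≠ P(3,1)–P(3,2)= P(3,2)–P(4,2)=  → 1/3 unlike.
Row 4: P(4,2)–P(4,3)= P(4,2)–P(5,2)=  → 0/2 unlike.
Row 5: Q(5,0)–Q(6,0)= P(5,4)–P(6,4)=  → 0/2 unlike.
Row 6: Q(6,0)–Q(6,1)= P(6,3)–P(6,4)=  → 0/2 unlike.
Total adjacent occupied pairs: 17; unlike-type pairs: 4.
4/17 is already in lowest terms.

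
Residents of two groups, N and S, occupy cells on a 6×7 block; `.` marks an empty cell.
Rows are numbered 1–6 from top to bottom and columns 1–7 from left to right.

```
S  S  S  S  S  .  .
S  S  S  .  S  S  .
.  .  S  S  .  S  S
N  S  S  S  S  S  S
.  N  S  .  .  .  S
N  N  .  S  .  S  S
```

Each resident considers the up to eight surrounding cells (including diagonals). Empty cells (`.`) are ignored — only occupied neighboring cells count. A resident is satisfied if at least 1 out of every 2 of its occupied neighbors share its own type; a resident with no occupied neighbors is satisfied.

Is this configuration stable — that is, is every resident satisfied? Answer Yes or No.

Yes

(1,1)S 3/3 satisfied
(1,2)S 5/5 satisfied
(1,3)S 4/4 satisfied
(1,4)S 4/4 satisfied
(1,5)S 3/3 satisfied
(2,1)S 3/3 satisfied
(2,2)S 6/6 satisfied
(2,3)S 6/6 satisfied
(2,5)S 5/5 satisfied
(2,6)S 4/4 satisfied
(3,3)S 6/6 satisfied
(3,4)S 6/6 satisfied
(3,6)S 6/6 satisfied
(3,7)S 4/4 satisfied
(4,1)N 1/2 satisfied
(4,2)S 3/5 satisfied
(4,3)S 5/6 satisfied
(4,4)S 5/5 satisfied
(4,5)S 4/4 satisfied
(4,6)S 5/5 satisfied
(4,7)S 4/4 satisfied
(5,2)N 3/6 satisfied
(5,3)S 4/6 satisfied
(5,7)S 4/4 satisfied
(6,1)N 2/2 satisfied
(6,2)N 2/3 satisfied
(6,4)S 1/1 satisfied
(6,6)S 2/2 satisfied
(6,7)S 2/2 satisfied
All meet the threshold, so the configuration is stable.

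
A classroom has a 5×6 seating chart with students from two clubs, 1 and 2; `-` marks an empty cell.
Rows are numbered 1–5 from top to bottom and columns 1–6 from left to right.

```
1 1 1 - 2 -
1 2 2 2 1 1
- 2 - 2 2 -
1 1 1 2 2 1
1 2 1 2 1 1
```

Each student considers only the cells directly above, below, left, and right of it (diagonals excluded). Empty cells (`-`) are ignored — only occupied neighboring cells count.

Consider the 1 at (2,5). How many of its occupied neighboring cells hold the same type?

Occupied neighbors of (2,5): (1,5)=2, (3,5)=2, (2,4)=2, (2,6)=1.
Same type (1): 1 of 4.

1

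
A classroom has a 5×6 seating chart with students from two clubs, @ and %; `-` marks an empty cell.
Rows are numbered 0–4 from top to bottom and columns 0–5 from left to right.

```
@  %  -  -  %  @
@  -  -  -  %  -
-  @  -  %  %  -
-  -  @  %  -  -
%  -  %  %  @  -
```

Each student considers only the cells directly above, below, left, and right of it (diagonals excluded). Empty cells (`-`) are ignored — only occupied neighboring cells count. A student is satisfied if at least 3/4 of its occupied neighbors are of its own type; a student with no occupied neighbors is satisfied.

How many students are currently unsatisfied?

9

(0,0)@ 1/2 ✗
(0,1)% 0/1 ✗
(0,4)% 1/2 ✗
(0,5)@ 0/1 ✗
(1,0)@ 1/1 ✓
(1,4)% 2/2 ✓
(2,1)@ 0/0 ✓
(2,3)% 2/2 ✓
(2,4)% 2/2 ✓
(3,2)@ 0/2 ✗
(3,3)% 2/3 ✗
(4,0)% 0/0 ✓
(4,2)% 1/2 ✗
(4,3)% 2/3 ✗
(4,4)@ 0/1 ✗
Unsatisfied: (0,0), (0,1), (0,4), (0,5), (3,2), (3,3), (4,2), (4,3), (4,4) — 9 in total.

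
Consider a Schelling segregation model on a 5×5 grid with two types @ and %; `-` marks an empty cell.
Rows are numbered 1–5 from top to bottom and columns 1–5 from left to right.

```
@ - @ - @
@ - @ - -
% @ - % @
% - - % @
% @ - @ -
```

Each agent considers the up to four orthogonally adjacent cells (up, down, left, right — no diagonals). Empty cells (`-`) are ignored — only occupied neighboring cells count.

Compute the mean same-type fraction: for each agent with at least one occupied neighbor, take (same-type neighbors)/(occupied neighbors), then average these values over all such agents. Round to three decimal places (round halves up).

0.512

(1,1)@ 1/1
(1,3)@ 1/1
(1,5)@ — no occupied neighbors
(2,1)@ 1/2
(2,3)@ 1/1
(3,1)% 1/3
(3,2)@ 0/1
(3,4)% 1/2
(3,5)@ 1/2
(4,1)% 2/2
(4,4)% 1/3
(4,5)@ 1/2
(5,1)% 1/2
(5,2)@ 0/1
(5,4)@ 0/1
Sum over 14 agents: 1/1 + 1/1 + 1/2 + 1/1 + 1/3 + 0/1 + 1/2 + 1/2 + 2/2 + 1/3 + 1/2 + 1/2 + 0/1 + 0/1 = 43/6; mean = 43/6 ÷ 14 = 43/84 = 0.511904… → 0.512.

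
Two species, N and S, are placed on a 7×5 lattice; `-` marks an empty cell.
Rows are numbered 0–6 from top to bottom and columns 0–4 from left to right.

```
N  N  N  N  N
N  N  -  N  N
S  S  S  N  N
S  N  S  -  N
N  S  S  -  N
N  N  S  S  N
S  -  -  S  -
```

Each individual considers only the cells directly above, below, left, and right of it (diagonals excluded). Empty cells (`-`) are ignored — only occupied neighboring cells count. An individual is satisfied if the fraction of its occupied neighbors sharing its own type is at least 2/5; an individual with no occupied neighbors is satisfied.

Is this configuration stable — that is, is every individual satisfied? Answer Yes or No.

(0,0)N 2/2 ok
(0,1)N 3/3 ok
(0,2)N 2/2 ok
(0,3)N 3/3 ok
(0,4)N 2/2 ok
(1,0)N 2/3 ok
(1,1)N 2/3 ok
(1,3)N 3/3 ok
(1,4)N 3/3 ok
(2,0)S 2/3 ok
(2,1)S 2/4 ok
(2,2)S 2/3 ok
(2,3)N 2/3 ok
(2,4)N 3/3 ok
(3,0)S 1/3 unhappy
(3,1)N 0/4 unhappy
(3,2)S 2/3 ok
(3,4)N 2/2 ok
(4,0)N 1/3 unhappy
(4,1)S 1/4 unhappy
(4,2)S 3/3 ok
(4,4)N 2/2 ok
(5,0)N 2/3 ok
(5,1)N 1/3 unhappy
(5,2)S 2/3 ok
(5,3)S 2/3 ok
(5,4)N 1/2 ok
(6,0)S 0/1 unhappy
(6,3)S 1/1 ok
For instance (3,0) has only 1/3 same-type neighbors, below 2/5.

No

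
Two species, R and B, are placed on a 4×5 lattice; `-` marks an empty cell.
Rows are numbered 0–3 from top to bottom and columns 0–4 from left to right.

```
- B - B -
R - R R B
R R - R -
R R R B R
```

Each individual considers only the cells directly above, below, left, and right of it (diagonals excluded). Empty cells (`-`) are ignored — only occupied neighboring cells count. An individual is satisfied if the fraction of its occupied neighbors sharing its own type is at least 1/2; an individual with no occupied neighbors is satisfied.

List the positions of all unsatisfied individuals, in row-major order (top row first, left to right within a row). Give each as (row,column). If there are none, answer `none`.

(0,3), (1,4), (3,3), (3,4)

(0,1)B 0/0 ok
(0,3)B 0/1 unhappy
(1,0)R 1/1 ok
(1,2)R 1/1 ok
(1,3)R 2/4 ok
(1,4)B 0/1 unhappy
(2,0)R 3/3 ok
(2,1)R 2/2 ok
(2,3)R 1/2 ok
(3,0)R 2/2 ok
(3,1)R 3/3 ok
(3,2)R 1/2 ok
(3,3)B 0/3 unhappy
(3,4)R 0/1 unhappy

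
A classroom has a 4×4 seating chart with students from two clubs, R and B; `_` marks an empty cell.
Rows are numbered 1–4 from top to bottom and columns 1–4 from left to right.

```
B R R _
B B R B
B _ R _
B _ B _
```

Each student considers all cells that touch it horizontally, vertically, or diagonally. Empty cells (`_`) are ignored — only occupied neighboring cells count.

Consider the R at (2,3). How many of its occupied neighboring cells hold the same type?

3

Occupied neighbors of (2,3): (1,2)=R, (1,3)=R, (2,2)=B, (2,4)=B, (3,3)=R.
Same type (R): 3 of 5.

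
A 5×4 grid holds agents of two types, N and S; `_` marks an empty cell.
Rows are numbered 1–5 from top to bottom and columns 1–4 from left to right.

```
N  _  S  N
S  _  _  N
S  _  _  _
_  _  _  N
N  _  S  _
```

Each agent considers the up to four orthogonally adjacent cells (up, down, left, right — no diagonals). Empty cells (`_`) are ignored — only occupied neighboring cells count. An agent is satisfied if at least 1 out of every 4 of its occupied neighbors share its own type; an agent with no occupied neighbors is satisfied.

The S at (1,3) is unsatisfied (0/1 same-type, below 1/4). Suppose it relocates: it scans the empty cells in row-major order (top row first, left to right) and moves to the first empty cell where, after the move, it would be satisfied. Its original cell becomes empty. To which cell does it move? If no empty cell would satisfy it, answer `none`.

Vacating (1,3). Empty cells in order:
  (1,2): 0/1 same-type → still unsatisfied.
  (2,2): 1/1 same-type → satisfied — stop here.

(2,2)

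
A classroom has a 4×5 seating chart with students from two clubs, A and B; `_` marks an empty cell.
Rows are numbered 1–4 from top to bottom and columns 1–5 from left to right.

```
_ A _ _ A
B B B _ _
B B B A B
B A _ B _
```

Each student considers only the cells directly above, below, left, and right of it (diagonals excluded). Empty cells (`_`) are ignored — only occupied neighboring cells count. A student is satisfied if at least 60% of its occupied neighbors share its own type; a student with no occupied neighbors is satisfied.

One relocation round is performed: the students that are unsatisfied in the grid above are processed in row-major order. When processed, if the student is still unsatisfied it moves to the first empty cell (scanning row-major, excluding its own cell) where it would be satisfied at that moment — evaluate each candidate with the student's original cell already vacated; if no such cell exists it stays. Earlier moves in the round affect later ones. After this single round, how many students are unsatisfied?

1

Initially unsatisfied (in order): (1,2), (3,4), (3,5), (4,1), (4,2), (4,4).
  (1,2) → (1,4).
  (3,4): no empty cell satisfies it; stays.
  (3,5) → (1,1).
  (4,1) → (1,2).
  (4,2) → (2,4).
  (4,4) → (1,3).
Resulting grid:
B B B A A
B B B A _
B B B A _
_ _ _ _ _
Unsatisfied now: (3,4).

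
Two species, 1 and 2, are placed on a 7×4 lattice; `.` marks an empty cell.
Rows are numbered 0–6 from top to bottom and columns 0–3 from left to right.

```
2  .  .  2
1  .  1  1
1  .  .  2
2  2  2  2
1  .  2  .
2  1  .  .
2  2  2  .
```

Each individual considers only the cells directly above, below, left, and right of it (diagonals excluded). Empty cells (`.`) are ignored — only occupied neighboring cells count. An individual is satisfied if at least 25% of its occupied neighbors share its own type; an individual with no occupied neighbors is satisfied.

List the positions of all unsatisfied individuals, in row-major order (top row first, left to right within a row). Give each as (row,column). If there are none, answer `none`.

Row 0: (0,0)2 0/1 ✗ · (0,3)2 0/1 ✗
Row 1: (1,0)1 1/2 ✓ · (1,2)1 1/1 ✓ · (1,3)1 1/3 ✓
Row 2: (2,0)1 1/2 ✓ · (2,3)2 1/2 ✓
Row 3: (3,0)2 1/3 ✓ · (3,1)2 2/2 ✓ · (3,2)2 3/3 ✓ · (3,3)2 2/2 ✓
Row 4: (4,0)1 0/2 ✗ · (4,2)2 1/1 ✓
Row 5: (5,0)2 1/3 ✓ · (5,1)1 0/2 ✗
Row 6: (6,0)2 2/2 ✓ · (6,1)2 2/3 ✓ · (6,2)2 1/1 ✓

(0,0), (0,3), (4,0), (5,1)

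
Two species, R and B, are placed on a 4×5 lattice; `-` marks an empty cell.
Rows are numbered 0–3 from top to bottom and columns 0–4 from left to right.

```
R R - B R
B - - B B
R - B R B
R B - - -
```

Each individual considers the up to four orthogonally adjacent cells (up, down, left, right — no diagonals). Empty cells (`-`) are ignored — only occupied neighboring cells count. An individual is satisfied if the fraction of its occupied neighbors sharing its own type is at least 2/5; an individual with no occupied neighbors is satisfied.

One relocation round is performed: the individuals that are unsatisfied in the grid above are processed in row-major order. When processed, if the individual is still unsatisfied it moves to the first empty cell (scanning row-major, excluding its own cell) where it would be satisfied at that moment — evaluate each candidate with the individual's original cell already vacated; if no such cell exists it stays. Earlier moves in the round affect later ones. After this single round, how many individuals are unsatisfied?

Initially unsatisfied (in order): (0,4), (1,0), (2,2), (2,3), (3,1).
  (0,4) → (0,2).
  (1,0) → (0,4).
  (2,2) → (1,2).
  (2,3) → (1,0).
  (3,1) → (2,2).
Resulting grid:
R R R B B
R - B B B
R - B - B
R - - - -
Unsatisfied now: (0,2).

1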